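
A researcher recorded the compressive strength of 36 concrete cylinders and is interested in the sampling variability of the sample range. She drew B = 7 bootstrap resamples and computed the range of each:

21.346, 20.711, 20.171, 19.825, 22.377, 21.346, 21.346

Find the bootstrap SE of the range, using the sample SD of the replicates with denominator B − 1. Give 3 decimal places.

Bootstrap SE is the standard deviation of the 7 replicate ranges.
Mean of replicates: (21.346 + 20.711 + 20.171 + 19.825 + 22.377 + 21.346 + 21.346) / 7 = 147.1220 / 7 = 21.0174
Sum of squared deviations: (+0.3286)² + (−0.3064)² + (−0.8464)² + (−1.1924)² + (+1.3596)² + (+0.3286)² + (+0.3286)² = 4.4045
Variance = 4.4045 / 6 = 0.7341
SE* = √0.7341

SE* = 0.857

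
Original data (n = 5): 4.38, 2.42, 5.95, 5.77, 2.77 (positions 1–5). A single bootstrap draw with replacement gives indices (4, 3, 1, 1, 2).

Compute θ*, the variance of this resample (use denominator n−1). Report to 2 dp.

θ* = 2.01

Resample values: 5.77, 5.95, 4.38, 4.38, 2.42.
Mean = 4.5800; sum of squared deviations = 8.0386
s² = 8.0386 / 4 = 2.0096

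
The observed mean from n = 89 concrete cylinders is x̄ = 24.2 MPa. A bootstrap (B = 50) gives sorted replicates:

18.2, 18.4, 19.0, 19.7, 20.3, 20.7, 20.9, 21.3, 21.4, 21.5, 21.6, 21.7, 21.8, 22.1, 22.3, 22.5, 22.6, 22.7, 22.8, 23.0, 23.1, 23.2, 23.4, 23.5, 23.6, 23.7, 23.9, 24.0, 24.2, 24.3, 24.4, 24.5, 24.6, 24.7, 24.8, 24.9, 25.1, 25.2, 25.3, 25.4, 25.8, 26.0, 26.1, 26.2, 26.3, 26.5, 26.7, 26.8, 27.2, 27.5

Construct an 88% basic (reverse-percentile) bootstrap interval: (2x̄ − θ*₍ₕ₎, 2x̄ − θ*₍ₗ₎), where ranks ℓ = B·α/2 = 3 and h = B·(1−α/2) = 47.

Percentile endpoints at ranks 3 and 47: θ*₍3₎ = 19.0, θ*₍47₎ = 26.7.
Basic interval reflects these around x̄:
  lower = 2 × 24.2 − 26.7 = 21.7
  upper = 2 × 24.2 − 19.0 = 29.4

(21.7, 29.4)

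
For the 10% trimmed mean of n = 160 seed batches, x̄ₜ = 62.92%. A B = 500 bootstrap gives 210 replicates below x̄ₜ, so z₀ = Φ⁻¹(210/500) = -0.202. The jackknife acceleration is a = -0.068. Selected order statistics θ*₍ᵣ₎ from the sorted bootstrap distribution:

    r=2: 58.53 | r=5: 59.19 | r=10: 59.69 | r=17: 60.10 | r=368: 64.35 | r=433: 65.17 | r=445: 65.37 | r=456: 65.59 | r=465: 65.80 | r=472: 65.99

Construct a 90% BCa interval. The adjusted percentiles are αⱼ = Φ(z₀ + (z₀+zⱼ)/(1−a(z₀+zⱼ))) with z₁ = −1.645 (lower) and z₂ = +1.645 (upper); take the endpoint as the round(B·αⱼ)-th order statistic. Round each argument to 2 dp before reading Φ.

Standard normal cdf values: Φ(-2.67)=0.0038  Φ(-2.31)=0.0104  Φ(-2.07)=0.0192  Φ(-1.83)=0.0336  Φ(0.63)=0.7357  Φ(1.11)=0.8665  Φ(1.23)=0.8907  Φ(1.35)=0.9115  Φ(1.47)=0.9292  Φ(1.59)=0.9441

(59.19, 65.17)

Lower: z₀ + z₁ = -0.202 + (-1.645) = -1.847; 1 − a(z₀+z₁) = 1 − (-0.068)(-1.847) = 0.8744; argument = -0.202 + (-1.847)/0.8744 = -2.3143 → -2.31.
α₁ = Φ(-2.31) = 0.0104; rank = round(500 × 0.0104) = 5; θ*₍5₎ = 59.19.
Upper: z₀ + z₂ = 1.443; 1 − a(z₀+z₂) = 1.0981; argument = 1.1121 → 1.11; α₂ = 0.8665; rank = 433; θ*₍433₎ = 65.17.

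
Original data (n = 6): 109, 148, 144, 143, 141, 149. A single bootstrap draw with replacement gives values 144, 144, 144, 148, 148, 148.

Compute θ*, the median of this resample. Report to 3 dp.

Sorted: 144, 144, 144, 148, 148, 148
Median = average of the two middle values = 146.000

θ* = 146.000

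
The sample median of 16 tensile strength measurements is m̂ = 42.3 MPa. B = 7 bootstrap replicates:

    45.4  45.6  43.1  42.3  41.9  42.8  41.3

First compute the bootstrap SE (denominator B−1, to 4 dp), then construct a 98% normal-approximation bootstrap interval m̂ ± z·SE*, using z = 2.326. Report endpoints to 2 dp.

(38.40, 46.20)

Mean of replicates = 43.2000; sum of squared deviations = 16.8800; SE* = √(16.8800/6) = 1.6773
Margin = 2.326 × 1.6773 = 3.901
Interval: 42.3 ± 3.901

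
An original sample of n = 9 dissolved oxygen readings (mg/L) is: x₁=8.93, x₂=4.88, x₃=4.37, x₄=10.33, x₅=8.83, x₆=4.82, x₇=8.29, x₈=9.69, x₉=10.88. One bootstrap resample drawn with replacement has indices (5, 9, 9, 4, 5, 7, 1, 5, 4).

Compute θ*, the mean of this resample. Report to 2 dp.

θ* = 9.57

Resample values: 8.83, 10.88, 10.88, 10.33, 8.83, 8.29, 8.93, 8.83, 10.33.
Mean = (8.83 + 10.88 + 10.88 + 10.33 + 8.83 + 8.29 + 8.93 + 8.83 + 10.33) / 9 = 86.130 / 9 = 9.57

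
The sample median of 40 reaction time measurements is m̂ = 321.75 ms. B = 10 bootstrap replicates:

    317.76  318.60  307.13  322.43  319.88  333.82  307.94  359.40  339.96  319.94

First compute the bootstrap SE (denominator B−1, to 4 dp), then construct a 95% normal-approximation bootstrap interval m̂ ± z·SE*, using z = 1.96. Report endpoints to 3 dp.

(290.786, 352.714)

Mean of replicates = 324.6860; sum of squared deviations = 2246.1490; SE* = √(2246.1490/9) = 15.7979
Margin = 1.96 × 15.7979 = 30.9639
Interval: 321.75 ± 30.9639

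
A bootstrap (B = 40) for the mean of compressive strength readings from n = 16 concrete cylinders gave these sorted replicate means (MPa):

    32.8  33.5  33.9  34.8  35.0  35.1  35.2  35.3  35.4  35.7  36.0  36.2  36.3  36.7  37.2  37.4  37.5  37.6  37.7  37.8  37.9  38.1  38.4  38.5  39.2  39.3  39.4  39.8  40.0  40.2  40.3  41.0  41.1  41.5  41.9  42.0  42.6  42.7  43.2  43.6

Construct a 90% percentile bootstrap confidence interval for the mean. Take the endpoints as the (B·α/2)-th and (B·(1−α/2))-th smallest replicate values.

(33.5, 42.7)

α = 0.10; lower rank = 40 × 0.050 = 2; upper rank = 40 × 0.950 = 38.
The 2nd smallest replicate is 33.5; the 38th is 42.7.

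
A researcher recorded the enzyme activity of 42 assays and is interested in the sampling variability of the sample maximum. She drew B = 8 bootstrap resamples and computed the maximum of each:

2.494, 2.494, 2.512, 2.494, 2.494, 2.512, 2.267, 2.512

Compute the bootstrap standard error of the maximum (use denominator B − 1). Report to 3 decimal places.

SE* = 0.083

Bootstrap SE is the standard deviation of the 8 replicate maximums.
Mean of replicates: (2.494 + 2.494 + 2.512 + 2.494 + 2.494 + 2.512 + 2.267 + 2.512) / 8 = 19.77900 / 8 = 2.47237
Sum of squared deviations: (+0.02163)² + (+0.02163)² + (+0.03963)² + (+0.02163)² + (+0.02163)² + (+0.03963)² + (−0.20538)² + (+0.03963)² = 0.04876
Variance = 0.04876 / 7 = 0.00697
SE* = √0.00697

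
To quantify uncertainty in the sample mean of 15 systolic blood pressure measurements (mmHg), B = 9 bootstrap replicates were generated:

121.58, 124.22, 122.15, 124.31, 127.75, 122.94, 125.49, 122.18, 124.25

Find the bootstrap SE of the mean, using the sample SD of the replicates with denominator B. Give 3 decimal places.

SE* = 1.828

Bootstrap SE is the standard deviation of the 9 replicate means.
Mean of replicates: (121.58 + 124.22 + 122.15 + 124.31 + 127.75 + 122.94 + 125.49 + 122.18 + 124.25) / 9 = 1114.8700 / 9 = 123.8744
Sum of squared deviations: (−2.2944)² + (+0.3456)² + (−1.7244)² + (+0.4356)² + (+3.8756)² + (−0.9344)² + (+1.6156)² + (−1.6944)² + (+0.3756)² = 30.0626
Variance = 30.0626 / 9 = 3.3403
SE* = √3.3403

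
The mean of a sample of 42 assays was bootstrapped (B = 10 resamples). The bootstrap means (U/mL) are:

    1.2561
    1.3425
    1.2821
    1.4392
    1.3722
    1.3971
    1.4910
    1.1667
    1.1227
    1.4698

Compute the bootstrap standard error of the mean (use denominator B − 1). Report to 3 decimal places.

SE* = 0.125

Bootstrap SE is the standard deviation of the 10 replicate means.
Mean of replicates: (1.2561 + 1.3425 + 1.2821 + 1.4392 + 1.3722 + 1.3971 + 1.4910 + 1.1667 + 1.1227 + 1.4698) / 10 = 13.33940 / 10 = 1.33394
Sum of squared deviations: (−0.07784)² + (+0.00856)² + (−0.05184)² + (+0.10526)² + (+0.03826)² + (+0.06316)² + (+0.15706)² + (−0.16724)² + (−0.21124)² + (+0.13586)² = 0.14107
Variance = 0.14107 / 9 = 0.01567
SE* = √0.01567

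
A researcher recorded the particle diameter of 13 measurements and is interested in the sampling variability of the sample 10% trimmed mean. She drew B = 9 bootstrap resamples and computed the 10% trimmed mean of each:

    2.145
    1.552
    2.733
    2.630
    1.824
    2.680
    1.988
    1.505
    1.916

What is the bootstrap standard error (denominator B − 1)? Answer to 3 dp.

Bootstrap SE is the standard deviation of the 9 replicate 10% trimmed means.
Mean of replicates: (2.145 + 1.552 + 2.733 + 2.630 + 1.824 + 2.680 + 1.988 + 1.505 + 1.916) / 9 = 18.9730 / 9 = 2.1081
Sum of squared deviations: (+0.0369)² + (−0.5561)² + (+0.6249)² + (+0.5219)² + (−0.2841)² + (+0.5719)² + (−0.1201)² + (−0.6031)² + (−0.1921)² = 1.7963
Variance = 1.7963 / 8 = 0.2245
SE* = √0.2245

SE* = 0.474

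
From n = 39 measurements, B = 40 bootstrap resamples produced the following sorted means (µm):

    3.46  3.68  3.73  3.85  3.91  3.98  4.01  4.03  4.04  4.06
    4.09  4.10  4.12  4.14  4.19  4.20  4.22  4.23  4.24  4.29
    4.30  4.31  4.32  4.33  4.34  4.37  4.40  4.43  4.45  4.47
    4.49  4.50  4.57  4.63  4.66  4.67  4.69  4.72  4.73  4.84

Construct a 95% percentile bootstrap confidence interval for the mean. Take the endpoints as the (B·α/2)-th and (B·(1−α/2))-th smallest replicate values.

α = 0.05; lower rank = 40 × 0.025 = 1; upper rank = 40 × 0.975 = 39.
The 1st smallest replicate is 3.46; the 39th is 4.73.

(3.46, 4.73)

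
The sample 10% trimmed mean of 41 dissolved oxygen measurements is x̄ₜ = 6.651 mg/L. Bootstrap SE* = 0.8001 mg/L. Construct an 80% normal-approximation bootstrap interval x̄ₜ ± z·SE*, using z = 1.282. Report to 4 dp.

Margin = 1.282 × 0.8001 = 1.02573
Interval: 6.651 ± 1.02573

(5.6253, 7.6767)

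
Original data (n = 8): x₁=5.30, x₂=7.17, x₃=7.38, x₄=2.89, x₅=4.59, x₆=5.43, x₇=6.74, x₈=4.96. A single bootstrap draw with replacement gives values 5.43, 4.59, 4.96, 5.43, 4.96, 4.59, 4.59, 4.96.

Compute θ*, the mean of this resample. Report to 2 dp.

θ* = 4.94

Mean = (5.43 + 4.59 + 4.96 + 5.43 + 4.96 + 4.59 + 4.59 + 4.96) / 8 = 39.510 / 8 = 4.94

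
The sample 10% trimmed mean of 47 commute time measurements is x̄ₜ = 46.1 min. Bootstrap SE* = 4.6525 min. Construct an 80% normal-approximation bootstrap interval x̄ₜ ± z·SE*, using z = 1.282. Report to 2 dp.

Margin = 1.282 × 4.6525 = 5.965
Interval: 46.1 ± 5.965

(40.14, 52.06)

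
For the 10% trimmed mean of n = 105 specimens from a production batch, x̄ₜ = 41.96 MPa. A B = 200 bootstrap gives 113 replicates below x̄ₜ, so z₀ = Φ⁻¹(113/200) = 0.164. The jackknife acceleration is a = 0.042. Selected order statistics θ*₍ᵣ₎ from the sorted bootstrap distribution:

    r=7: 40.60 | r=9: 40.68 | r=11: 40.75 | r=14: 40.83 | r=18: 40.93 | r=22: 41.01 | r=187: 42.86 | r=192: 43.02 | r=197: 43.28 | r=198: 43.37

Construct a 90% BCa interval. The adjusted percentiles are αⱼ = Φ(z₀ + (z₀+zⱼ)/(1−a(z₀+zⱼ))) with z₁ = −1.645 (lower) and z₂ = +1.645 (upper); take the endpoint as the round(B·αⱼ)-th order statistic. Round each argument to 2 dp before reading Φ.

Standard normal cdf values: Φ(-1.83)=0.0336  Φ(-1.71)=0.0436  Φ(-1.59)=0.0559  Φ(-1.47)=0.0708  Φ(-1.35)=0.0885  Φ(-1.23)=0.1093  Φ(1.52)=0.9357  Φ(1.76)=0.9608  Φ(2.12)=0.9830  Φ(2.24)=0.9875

(41.01, 43.28)

Lower: z₀ + z₁ = 0.164 + (-1.645) = -1.481; 1 − a(z₀+z₁) = 1 − (0.042)(-1.481) = 1.0622; argument = 0.164 + (-1.481)/1.0622 = -1.2303 → -1.23.
α₁ = Φ(-1.23) = 0.1093; rank = round(200 × 0.1093) = 22; θ*₍22₎ = 41.01.
Upper: z₀ + z₂ = 1.809; 1 − a(z₀+z₂) = 0.9240; argument = 2.1217 → 2.12; α₂ = 0.9830; rank = 197; θ*₍197₎ = 43.28.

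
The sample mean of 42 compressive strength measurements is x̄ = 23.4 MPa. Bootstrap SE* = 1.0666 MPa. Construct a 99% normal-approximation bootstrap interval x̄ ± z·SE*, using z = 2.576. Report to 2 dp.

(20.65, 26.15)

Margin = 2.576 × 1.0666 = 2.748
Interval: 23.4 ± 2.748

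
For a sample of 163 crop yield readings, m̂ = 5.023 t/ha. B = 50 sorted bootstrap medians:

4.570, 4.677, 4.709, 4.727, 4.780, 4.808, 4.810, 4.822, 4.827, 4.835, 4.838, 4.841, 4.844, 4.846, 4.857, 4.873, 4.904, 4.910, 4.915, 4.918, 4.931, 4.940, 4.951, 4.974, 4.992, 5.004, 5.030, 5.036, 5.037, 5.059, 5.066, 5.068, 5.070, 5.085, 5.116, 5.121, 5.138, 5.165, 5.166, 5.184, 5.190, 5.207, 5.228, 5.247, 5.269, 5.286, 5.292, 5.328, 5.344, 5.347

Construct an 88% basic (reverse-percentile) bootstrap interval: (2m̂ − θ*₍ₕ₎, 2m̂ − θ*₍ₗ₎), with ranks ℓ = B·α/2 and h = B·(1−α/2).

(4.754, 5.337)

Percentile endpoints at ranks 3 and 47: θ*₍3₎ = 4.709, θ*₍47₎ = 5.292.
Basic interval reflects these around m̂:
  lower = 2 × 5.023 − 5.292 = 4.754
  upper = 2 × 5.023 − 4.709 = 5.337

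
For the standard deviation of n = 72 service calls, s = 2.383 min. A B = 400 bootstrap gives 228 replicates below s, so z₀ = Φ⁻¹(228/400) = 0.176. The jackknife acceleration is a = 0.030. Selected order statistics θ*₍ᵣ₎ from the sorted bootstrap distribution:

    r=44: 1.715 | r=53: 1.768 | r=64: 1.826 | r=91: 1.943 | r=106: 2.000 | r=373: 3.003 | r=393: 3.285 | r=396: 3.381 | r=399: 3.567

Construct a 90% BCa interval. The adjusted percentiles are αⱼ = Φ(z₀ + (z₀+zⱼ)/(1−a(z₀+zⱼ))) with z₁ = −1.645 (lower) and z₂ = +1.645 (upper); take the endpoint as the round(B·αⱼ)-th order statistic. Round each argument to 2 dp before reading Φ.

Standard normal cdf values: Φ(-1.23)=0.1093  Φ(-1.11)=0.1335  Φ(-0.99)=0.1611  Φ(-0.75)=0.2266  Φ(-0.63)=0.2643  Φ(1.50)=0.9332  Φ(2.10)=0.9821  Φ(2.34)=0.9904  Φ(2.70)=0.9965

(1.715, 3.285)

Lower: z₀ + z₁ = 0.176 + (-1.645) = -1.469; 1 − a(z₀+z₁) = 1 − (0.030)(-1.469) = 1.0441; argument = 0.176 + (-1.469)/1.0441 = -1.2310 → -1.23.
α₁ = Φ(-1.23) = 0.1093; rank = round(400 × 0.1093) = 44; θ*₍44₎ = 1.715.
Upper: z₀ + z₂ = 1.821; 1 − a(z₀+z₂) = 0.9454; argument = 2.1022 → 2.10; α₂ = 0.9821; rank = 393; θ*₍393₎ = 3.285.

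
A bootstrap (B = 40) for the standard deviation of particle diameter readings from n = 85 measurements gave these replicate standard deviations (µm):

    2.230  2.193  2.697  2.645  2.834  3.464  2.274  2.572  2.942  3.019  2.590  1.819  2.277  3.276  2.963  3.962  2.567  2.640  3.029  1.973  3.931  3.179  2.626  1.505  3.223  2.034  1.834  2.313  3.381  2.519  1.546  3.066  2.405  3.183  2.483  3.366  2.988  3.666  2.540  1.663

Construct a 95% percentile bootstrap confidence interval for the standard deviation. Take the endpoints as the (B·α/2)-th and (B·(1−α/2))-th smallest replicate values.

(1.505, 3.931)

Sorted replicates: 1.505, 1.546, 1.663, 1.819, 1.834, 1.973, 2.034, 2.193, 2.230, 2.274, 2.277, 2.313, 2.405, 2.483, 2.519, 2.540, 2.567, 2.572, 2.590, 2.626, 2.640, 2.645, 2.697, 2.834, 2.942, 2.963, 2.988, 3.019, 3.029, 3.066, 3.179, 3.183, 3.223, 3.276, 3.366, 3.381, 3.464, 3.666, 3.931, 3.962
α = 0.05; lower rank = 40 × 0.025 = 1; upper rank = 40 × 0.975 = 39.
The 1st smallest replicate is 1.505; the 39th is 3.931.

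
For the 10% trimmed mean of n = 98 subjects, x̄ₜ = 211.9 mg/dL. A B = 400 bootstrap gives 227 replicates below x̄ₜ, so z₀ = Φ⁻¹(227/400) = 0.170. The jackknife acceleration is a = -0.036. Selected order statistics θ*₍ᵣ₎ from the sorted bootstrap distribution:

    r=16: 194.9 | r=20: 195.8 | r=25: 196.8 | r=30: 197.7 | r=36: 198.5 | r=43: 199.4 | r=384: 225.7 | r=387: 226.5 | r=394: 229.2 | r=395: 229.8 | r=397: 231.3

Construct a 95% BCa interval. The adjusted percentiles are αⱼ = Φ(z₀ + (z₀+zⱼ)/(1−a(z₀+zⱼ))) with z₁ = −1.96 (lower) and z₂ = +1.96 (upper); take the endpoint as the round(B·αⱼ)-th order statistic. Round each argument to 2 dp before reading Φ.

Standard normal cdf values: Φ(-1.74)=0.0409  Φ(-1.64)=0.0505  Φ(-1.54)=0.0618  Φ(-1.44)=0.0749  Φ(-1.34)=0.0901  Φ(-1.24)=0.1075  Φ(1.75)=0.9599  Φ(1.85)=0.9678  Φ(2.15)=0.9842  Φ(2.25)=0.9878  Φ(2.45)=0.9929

(194.9, 229.2)

Lower: z₀ + z₁ = 0.170 + (-1.960) = -1.790; 1 − a(z₀+z₁) = 1 − (-0.036)(-1.790) = 0.9356; argument = 0.170 + (-1.790)/0.9356 = -1.7433 → -1.74.
α₁ = Φ(-1.74) = 0.0409; rank = round(400 × 0.0409) = 16; θ*₍16₎ = 194.9.
Upper: z₀ + z₂ = 2.130; 1 − a(z₀+z₂) = 1.0767; argument = 2.1483 → 2.15; α₂ = 0.9842; rank = 394; θ*₍394₎ = 229.2.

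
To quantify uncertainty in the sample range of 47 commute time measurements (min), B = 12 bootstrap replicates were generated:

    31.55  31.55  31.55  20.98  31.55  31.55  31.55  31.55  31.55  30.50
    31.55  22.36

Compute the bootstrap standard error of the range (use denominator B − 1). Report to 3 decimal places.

Bootstrap SE is the standard deviation of the 12 replicate ranges.
Mean of replicates: (31.55 + 31.55 + 31.55 + 20.98 + 31.55 + 31.55 + 31.55 + 31.55 + 31.55 + 30.50 + 31.55 + 22.36) / 12 = 357.7900 / 12 = 29.8158
Sum of squared deviations: (+1.7342)² + (+1.7342)² + (+1.7342)² + (−8.8358)² + (+1.7342)² + (+1.7342)² + (+1.7342)² + (+1.7342)² + (+1.7342)² + (+0.6842)² + (+1.7342)² + (−7.4558)² = 161.1955
Variance = 161.1955 / 11 = 14.6541
SE* = √14.6541

SE* = 3.828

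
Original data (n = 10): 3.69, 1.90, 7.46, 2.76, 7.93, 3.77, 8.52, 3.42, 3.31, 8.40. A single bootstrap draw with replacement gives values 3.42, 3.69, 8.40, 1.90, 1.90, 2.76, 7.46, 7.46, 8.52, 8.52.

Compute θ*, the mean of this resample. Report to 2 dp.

Mean = (3.42 + 3.69 + 8.40 + 1.90 + 1.90 + 2.76 + 7.46 + 7.46 + 8.52 + 8.52) / 10 = 54.030 / 10 = 5.40

θ* = 5.40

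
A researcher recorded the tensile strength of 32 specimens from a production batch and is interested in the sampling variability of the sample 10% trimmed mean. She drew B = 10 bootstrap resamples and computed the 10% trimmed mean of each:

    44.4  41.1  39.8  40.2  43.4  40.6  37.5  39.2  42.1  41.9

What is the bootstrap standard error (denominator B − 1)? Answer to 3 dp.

Bootstrap SE is the standard deviation of the 10 replicate 10% trimmed means.
Mean of replicates: (44.4 + 41.1 + 39.8 + 40.2 + 43.4 + 40.6 + 37.5 + 39.2 + 42.1 + 41.9) / 10 = 410.2000 / 10 = 41.0200
Sum of squared deviations: (+3.3800)² + (+0.0800)² + (−1.2200)² + (−0.8200)² + (+2.3800)² + (−0.4200)² + (−3.5200)² + (−1.8200)² + (+1.0800)² + (+0.8800)² = 37.0760
Variance = 37.0760 / 9 = 4.1196
SE* = √4.1196

SE* = 2.030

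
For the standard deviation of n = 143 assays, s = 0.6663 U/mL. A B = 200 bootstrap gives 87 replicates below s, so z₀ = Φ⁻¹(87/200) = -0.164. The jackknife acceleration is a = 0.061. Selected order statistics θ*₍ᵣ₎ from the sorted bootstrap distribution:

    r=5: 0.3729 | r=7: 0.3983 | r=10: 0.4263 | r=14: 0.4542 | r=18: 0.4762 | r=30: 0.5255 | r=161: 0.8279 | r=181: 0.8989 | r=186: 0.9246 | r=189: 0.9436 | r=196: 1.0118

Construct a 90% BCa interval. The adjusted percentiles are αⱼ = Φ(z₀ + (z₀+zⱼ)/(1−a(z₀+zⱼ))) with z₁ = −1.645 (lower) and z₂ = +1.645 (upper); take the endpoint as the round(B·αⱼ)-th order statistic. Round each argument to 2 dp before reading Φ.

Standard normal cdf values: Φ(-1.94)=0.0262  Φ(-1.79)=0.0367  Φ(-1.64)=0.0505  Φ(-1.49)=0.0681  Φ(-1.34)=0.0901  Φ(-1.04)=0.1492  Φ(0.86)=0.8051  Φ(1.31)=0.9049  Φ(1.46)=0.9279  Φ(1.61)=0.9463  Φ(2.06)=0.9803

(0.3983, 0.9246)

Lower: z₀ + z₁ = -0.164 + (-1.645) = -1.809; 1 − a(z₀+z₁) = 1 − (0.061)(-1.809) = 1.1103; argument = -0.164 + (-1.809)/1.1103 = -1.7932 → -1.79.
α₁ = Φ(-1.79) = 0.0367; rank = round(200 × 0.0367) = 7; θ*₍7₎ = 0.3983.
Upper: z₀ + z₂ = 1.481; 1 − a(z₀+z₂) = 0.9097; argument = 1.4641 → 1.46; α₂ = 0.9279; rank = 186; θ*₍186₎ = 0.9246.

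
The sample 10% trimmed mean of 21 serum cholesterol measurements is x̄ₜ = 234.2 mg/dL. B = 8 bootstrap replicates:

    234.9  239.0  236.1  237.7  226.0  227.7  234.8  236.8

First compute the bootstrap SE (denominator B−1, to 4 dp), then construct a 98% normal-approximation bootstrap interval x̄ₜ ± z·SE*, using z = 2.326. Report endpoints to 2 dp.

(223.22, 245.18)

Mean of replicates = 234.1250; sum of squared deviations = 155.9550; SE* = √(155.9550/7) = 4.7201
Margin = 2.326 × 4.7201 = 10.979
Interval: 234.2 ± 10.979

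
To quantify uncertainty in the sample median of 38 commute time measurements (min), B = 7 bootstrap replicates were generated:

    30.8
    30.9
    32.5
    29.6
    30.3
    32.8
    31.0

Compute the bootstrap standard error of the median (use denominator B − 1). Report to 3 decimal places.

SE* = 1.146

Bootstrap SE is the standard deviation of the 7 replicate medians.
Mean of replicates: (30.8 + 30.9 + 32.5 + 29.6 + 30.3 + 32.8 + 31.0) / 7 = 217.9000 / 7 = 31.1286
Sum of squared deviations: (−0.3286)² + (−0.2286)² + (+1.3714)² + (−1.5286)² + (−0.8286)² + (+1.6714)² + (−0.1286)² = 7.8743
Variance = 7.8743 / 6 = 1.3124
SE* = √1.3124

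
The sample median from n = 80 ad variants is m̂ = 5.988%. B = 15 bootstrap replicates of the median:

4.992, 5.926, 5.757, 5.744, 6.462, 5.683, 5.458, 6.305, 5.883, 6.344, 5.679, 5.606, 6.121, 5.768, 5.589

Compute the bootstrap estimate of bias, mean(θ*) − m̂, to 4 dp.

mean(θ*) = (4.992 + 5.926 + 5.757 + 5.744 + 6.462 + 5.683 + 5.458 + 6.305 + 5.883 + 6.344 + 5.679 + 5.606 + 6.121 + 5.768 + 5.589) / 15 = 5.82113
bias = 5.82113 − 5.988

bias = −0.1669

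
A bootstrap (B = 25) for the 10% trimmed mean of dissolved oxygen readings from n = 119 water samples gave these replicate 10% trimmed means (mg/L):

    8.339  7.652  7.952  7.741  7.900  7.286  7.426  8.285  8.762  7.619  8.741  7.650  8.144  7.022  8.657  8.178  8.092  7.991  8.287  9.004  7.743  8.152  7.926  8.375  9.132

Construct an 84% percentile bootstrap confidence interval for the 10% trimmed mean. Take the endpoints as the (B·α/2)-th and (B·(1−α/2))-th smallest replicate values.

(7.286, 8.762)

Sorted replicates: 7.022, 7.286, 7.426, 7.619, 7.650, 7.652, 7.741, 7.743, 7.900, 7.926, 7.952, 7.991, 8.092, 8.144, 8.152, 8.178, 8.285, 8.287, 8.339, 8.375, 8.657, 8.741, 8.762, 9.004, 9.132
α = 0.16; lower rank = 25 × 0.080 = 2; upper rank = 25 × 0.920 = 23.
The 2nd smallest replicate is 7.286; the 23rd is 8.762.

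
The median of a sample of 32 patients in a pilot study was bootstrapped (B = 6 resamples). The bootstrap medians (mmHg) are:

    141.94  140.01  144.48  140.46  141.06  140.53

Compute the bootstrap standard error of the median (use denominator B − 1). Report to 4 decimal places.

Bootstrap SE is the standard deviation of the 6 replicate medians.
Mean of replicates: (141.94 + 140.01 + 144.48 + 140.46 + 141.06 + 140.53) / 6 = 848.48000 / 6 = 141.41333
Sum of squared deviations: (+0.52667)² + (−1.40333)² + (+3.06667)² + (−0.95333)² + (−0.35333)² + (−0.88333)² = 13.46513
Variance = 13.46513 / 5 = 2.69303
SE* = √2.69303

SE* = 1.6410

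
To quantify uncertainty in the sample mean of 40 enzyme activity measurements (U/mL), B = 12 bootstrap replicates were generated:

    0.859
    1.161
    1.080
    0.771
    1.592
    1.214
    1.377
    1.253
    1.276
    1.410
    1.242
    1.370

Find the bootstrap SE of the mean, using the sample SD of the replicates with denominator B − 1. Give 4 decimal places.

SE* = 0.2299

Bootstrap SE is the standard deviation of the 12 replicate means.
Mean of replicates: (0.859 + 1.161 + 1.080 + 0.771 + 1.592 + 1.214 + 1.377 + 1.253 + 1.276 + 1.410 + 1.242 + 1.370) / 12 = 14.60500 / 12 = 1.21708
Sum of squared deviations: (−0.35808)² + (−0.05608)² + (−0.13708)² + (−0.44608)² + (+0.37492)² + (−0.00308)² + (+0.15992)² + (+0.03592)² + (+0.05892)² + (+0.19292)² + (+0.02492)² + (+0.15292)² = 0.58128
Variance = 0.58128 / 11 = 0.05284
SE* = √0.05284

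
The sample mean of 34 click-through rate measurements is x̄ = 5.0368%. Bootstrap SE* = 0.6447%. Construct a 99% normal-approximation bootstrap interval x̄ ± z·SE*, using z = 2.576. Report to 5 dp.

Margin = 2.576 × 0.6447 = 1.660747
Interval: 5.0368 ± 1.660747

(3.37605, 6.69755)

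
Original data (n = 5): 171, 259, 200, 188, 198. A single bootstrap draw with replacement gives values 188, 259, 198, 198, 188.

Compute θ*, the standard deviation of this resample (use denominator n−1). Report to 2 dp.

Mean = 206.2000; sum of squared deviations = 3584.8000
s² = 3584.8000 / 4 = 896.2000
s = √896.2000 = 29.94

θ* = 29.94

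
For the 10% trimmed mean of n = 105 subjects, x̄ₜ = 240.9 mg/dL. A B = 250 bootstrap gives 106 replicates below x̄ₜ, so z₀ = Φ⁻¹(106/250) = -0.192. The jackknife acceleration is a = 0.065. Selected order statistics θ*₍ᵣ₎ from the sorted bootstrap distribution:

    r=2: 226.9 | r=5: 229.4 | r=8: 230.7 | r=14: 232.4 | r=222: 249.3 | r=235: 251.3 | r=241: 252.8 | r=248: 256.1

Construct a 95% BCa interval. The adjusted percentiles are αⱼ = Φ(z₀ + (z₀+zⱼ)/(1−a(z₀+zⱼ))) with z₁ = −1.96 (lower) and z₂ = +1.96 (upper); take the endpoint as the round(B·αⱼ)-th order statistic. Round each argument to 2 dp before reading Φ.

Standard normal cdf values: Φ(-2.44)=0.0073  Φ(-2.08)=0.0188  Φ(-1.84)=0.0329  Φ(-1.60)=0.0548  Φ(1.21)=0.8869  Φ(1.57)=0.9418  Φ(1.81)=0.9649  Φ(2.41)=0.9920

(229.4, 252.8)

Lower: z₀ + z₁ = -0.192 + (-1.960) = -2.152; 1 − a(z₀+z₁) = 1 − (0.065)(-2.152) = 1.1399; argument = -0.192 + (-2.152)/1.1399 = -2.0799 → -2.08.
α₁ = Φ(-2.08) = 0.0188; rank = round(250 × 0.0188) = 5; θ*₍5₎ = 229.4.
Upper: z₀ + z₂ = 1.768; 1 − a(z₀+z₂) = 0.8851; argument = 1.8056 → 1.81; α₂ = 0.9649; rank = 241; θ*₍241₎ = 252.8.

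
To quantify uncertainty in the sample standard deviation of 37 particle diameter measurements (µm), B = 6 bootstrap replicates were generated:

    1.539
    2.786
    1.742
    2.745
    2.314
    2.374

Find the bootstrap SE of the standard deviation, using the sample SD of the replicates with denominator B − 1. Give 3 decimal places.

Bootstrap SE is the standard deviation of the 6 replicate standard deviations.
Mean of replicates: (1.539 + 2.786 + 1.742 + 2.745 + 2.314 + 2.374) / 6 = 13.5000 / 6 = 2.2500
Sum of squared deviations: (−0.7110)² + (+0.5360)² + (−0.5080)² + (+0.4950)² + (+0.0640)² + (+0.1240)² = 1.3154
Variance = 1.3154 / 5 = 0.2631
SE* = √0.2631

SE* = 0.513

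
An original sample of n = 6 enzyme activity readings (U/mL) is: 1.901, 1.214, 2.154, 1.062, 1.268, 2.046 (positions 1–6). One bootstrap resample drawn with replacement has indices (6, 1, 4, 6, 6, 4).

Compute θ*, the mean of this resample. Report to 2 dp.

θ* = 1.69

Resample values: 2.046, 1.901, 1.062, 2.046, 2.046, 1.062.
Mean = (2.046 + 1.901 + 1.062 + 2.046 + 2.046 + 1.062) / 6 = 10.1630 / 6 = 1.69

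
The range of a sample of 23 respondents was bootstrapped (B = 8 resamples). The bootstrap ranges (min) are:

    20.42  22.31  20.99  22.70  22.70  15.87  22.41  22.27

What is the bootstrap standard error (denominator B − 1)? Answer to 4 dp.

Bootstrap SE is the standard deviation of the 8 replicate ranges.
Mean of replicates: (20.42 + 22.31 + 20.99 + 22.70 + 22.70 + 15.87 + 22.41 + 22.27) / 8 = 169.67000 / 8 = 21.20875
Sum of squared deviations: (−0.78875)² + (+1.10125)² + (−0.21875)² + (+1.49125)² + (+1.49125)² + (−5.33875)² + (+1.20125)² + (+1.06125)² = 37.40189
Variance = 37.40189 / 7 = 5.34313
SE* = √5.34313

SE* = 2.3115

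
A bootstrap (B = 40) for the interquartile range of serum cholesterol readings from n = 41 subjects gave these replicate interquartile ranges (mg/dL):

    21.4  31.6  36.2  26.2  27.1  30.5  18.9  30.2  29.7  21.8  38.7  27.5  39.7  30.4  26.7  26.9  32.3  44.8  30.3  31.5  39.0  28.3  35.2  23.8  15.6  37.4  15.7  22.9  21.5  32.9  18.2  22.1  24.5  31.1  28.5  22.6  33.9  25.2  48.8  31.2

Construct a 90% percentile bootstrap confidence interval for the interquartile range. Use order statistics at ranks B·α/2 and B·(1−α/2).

(15.7, 39.7)

Sorted replicates: 15.6, 15.7, 18.2, 18.9, 21.4, 21.5, 21.8, 22.1, 22.6, 22.9, 23.8, 24.5, 25.2, 26.2, 26.7, 26.9, 27.1, 27.5, 28.3, 28.5, 29.7, 30.2, 30.3, 30.4, 30.5, 31.1, 31.2, 31.5, 31.6, 32.3, 32.9, 33.9, 35.2, 36.2, 37.4, 38.7, 39.0, 39.7, 44.8, 48.8
α = 0.10; lower rank = 40 × 0.050 = 2; upper rank = 40 × 0.950 = 38.
The 2nd smallest replicate is 15.7; the 38th is 39.7.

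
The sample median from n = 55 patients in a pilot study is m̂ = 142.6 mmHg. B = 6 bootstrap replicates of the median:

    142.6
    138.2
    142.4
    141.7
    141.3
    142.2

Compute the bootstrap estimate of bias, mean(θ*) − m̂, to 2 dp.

bias = −1.20

mean(θ*) = (142.6 + 138.2 + 142.4 + 141.7 + 141.3 + 142.2) / 6 = 141.400
bias = 141.400 − 142.6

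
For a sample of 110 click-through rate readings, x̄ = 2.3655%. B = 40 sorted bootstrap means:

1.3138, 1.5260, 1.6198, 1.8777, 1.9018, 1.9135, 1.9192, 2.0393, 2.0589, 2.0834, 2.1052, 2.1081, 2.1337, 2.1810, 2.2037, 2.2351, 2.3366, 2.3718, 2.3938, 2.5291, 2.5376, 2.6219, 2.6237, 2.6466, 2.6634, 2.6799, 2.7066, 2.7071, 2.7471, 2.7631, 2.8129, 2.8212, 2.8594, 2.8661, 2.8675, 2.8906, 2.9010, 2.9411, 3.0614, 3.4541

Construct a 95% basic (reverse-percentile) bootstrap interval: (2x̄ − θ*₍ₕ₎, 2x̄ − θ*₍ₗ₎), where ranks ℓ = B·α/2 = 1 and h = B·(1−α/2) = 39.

Percentile endpoints at ranks 1 and 39: θ*₍1₎ = 1.3138, θ*₍39₎ = 3.0614.
Basic interval reflects these around x̄:
  lower = 2 × 2.3655 − 3.0614 = 1.6696
  upper = 2 × 2.3655 − 1.3138 = 3.4172

(1.6696, 3.4172)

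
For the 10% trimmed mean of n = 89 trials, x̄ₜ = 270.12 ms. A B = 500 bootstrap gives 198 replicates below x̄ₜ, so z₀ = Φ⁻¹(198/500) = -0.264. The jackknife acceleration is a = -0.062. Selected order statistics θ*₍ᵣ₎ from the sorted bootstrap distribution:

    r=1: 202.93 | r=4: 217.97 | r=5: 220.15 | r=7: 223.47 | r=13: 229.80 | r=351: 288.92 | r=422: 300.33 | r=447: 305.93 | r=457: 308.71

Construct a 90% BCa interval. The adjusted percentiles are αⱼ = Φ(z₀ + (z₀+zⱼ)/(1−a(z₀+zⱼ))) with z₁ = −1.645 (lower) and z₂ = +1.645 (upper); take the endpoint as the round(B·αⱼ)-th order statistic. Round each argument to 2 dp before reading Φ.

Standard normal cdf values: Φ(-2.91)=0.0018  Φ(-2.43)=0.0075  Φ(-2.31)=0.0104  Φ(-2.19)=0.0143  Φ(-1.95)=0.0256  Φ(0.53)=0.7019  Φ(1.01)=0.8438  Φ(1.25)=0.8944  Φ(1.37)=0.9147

(217.97, 300.33)

Lower: z₀ + z₁ = -0.264 + (-1.645) = -1.909; 1 − a(z₀+z₁) = 1 − (-0.062)(-1.909) = 0.8816; argument = -0.264 + (-1.909)/0.8816 = -2.4293 → -2.43.
α₁ = Φ(-2.43) = 0.0075; rank = round(500 × 0.0075) = 4; θ*₍4₎ = 217.97.
Upper: z₀ + z₂ = 1.381; 1 − a(z₀+z₂) = 1.0856; argument = 1.0081 → 1.01; α₂ = 0.8438; rank = 422; θ*₍422₎ = 300.33.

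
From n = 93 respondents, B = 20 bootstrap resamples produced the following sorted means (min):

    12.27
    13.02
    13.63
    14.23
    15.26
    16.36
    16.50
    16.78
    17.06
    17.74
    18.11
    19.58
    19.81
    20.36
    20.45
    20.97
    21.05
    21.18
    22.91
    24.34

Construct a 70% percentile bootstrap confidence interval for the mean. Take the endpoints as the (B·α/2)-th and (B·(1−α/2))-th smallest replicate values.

α = 0.30; lower rank = 20 × 0.150 = 3; upper rank = 20 × 0.850 = 17.
The 3rd smallest replicate is 13.63; the 17th is 21.05.

(13.63, 21.05)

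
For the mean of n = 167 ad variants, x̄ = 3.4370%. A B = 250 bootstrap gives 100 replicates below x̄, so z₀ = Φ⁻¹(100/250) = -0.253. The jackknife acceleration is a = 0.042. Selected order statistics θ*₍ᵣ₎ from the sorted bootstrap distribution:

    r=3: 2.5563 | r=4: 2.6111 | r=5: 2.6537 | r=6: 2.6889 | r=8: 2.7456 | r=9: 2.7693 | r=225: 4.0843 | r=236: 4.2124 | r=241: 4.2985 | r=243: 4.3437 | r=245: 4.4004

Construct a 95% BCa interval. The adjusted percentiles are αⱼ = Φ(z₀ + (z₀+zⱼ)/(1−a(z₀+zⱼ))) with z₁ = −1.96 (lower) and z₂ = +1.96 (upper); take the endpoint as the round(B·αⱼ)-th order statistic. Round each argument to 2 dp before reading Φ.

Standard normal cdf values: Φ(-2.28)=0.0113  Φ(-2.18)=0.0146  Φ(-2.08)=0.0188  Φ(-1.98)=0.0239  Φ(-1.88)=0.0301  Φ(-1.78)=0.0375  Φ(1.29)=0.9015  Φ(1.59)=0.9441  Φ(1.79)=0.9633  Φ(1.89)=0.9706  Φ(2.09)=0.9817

Lower: z₀ + z₁ = -0.253 + (-1.960) = -2.213; 1 − a(z₀+z₁) = 1 − (0.042)(-2.213) = 1.0929; argument = -0.253 + (-2.213)/1.0929 = -2.2778 → -2.28.
α₁ = Φ(-2.28) = 0.0113; rank = round(250 × 0.0113) = 3; θ*₍3₎ = 2.5563.
Upper: z₀ + z₂ = 1.707; 1 − a(z₀+z₂) = 0.9283; argument = 1.5858 → 1.59; α₂ = 0.9441; rank = 236; θ*₍236₎ = 4.2124.

(2.5563, 4.2124)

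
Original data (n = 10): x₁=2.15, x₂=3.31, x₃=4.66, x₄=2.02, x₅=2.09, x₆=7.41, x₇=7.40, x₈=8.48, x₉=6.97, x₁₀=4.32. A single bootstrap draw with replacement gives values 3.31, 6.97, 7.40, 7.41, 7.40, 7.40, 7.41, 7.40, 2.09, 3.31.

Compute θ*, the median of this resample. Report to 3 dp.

Sorted: 2.09, 3.31, 3.31, 6.97, 7.40, 7.40, 7.40, 7.40, 7.41, 7.41
Median = average of the two middle values = 7.400

θ* = 7.400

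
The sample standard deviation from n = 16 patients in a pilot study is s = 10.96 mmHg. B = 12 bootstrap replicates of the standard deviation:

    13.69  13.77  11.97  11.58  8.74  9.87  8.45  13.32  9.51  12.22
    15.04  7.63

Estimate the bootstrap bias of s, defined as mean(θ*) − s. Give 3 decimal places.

mean(θ*) = (13.69 + 13.77 + 11.97 + 11.58 + 8.74 + 9.87 + 8.45 + 13.32 + 9.51 + 12.22 + 15.04 + 7.63) / 12 = 11.3158
bias = 11.3158 − 10.96

bias = +0.356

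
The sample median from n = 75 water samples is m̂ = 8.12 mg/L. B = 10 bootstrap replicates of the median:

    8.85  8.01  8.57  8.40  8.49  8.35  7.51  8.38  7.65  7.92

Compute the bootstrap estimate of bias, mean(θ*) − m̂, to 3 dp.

bias = +0.093

mean(θ*) = (8.85 + 8.01 + 8.57 + 8.40 + 8.49 + 8.35 + 7.51 + 8.38 + 7.65 + 7.92) / 10 = 8.2130
bias = 8.2130 − 8.12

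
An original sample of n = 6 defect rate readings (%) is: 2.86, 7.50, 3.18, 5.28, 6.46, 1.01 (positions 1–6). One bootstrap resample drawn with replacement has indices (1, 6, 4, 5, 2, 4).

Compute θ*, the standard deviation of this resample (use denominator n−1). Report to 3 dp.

Resample values: 2.86, 1.01, 5.28, 6.46, 7.50, 5.28.
Mean = 4.7317; sum of squared deviations = 28.6061
s² = 28.6061 / 5 = 5.7212
s = √5.7212 = 2.392

θ* = 2.392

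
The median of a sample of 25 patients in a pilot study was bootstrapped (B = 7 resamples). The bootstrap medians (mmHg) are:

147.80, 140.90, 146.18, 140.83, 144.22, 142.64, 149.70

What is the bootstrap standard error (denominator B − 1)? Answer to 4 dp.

Bootstrap SE is the standard deviation of the 7 replicate medians.
Mean of replicates: (147.80 + 140.90 + 146.18 + 140.83 + 144.22 + 142.64 + 149.70) / 7 = 1012.27000 / 7 = 144.61000
Sum of squared deviations: (+3.19000)² + (−3.71000)² + (+1.57000)² + (−3.78000)² + (−0.39000)² + (−1.97000)² + (+5.09000)² = 70.63460
Variance = 70.63460 / 6 = 11.77243
SE* = √11.77243

SE* = 3.4311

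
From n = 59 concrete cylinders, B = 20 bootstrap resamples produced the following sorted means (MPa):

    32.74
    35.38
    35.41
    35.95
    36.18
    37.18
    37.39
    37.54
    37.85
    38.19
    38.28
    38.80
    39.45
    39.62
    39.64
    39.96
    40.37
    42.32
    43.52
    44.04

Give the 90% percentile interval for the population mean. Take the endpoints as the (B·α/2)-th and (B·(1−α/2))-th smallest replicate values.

α = 0.10; lower rank = 20 × 0.050 = 1; upper rank = 20 × 0.950 = 19.
The 1st smallest replicate is 32.74; the 19th is 43.52.

(32.74, 43.52)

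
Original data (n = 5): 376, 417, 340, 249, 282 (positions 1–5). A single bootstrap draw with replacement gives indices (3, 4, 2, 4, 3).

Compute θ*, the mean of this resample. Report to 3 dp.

Resample values: 340, 249, 417, 249, 340.
Mean = (340 + 249 + 417 + 249 + 340) / 5 = 1595.0 / 5 = 319.000

θ* = 319.000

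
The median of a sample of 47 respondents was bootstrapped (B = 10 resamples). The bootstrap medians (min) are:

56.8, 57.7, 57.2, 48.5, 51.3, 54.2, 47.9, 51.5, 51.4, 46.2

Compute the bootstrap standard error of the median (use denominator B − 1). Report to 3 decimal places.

SE* = 4.089

Bootstrap SE is the standard deviation of the 10 replicate medians.
Mean of replicates: (56.8 + 57.7 + 57.2 + 48.5 + 51.3 + 54.2 + 47.9 + 51.5 + 51.4 + 46.2) / 10 = 522.7000 / 10 = 52.2700
Sum of squared deviations: (+4.5300)² + (+5.4300)² + (+4.9300)² + (−3.7700)² + (−0.9700)² + (+1.9300)² + (−4.3700)² + (−0.7700)² + (−0.8700)² + (−6.0700)² = 150.4810
Variance = 150.4810 / 9 = 16.7201
SE* = √16.7201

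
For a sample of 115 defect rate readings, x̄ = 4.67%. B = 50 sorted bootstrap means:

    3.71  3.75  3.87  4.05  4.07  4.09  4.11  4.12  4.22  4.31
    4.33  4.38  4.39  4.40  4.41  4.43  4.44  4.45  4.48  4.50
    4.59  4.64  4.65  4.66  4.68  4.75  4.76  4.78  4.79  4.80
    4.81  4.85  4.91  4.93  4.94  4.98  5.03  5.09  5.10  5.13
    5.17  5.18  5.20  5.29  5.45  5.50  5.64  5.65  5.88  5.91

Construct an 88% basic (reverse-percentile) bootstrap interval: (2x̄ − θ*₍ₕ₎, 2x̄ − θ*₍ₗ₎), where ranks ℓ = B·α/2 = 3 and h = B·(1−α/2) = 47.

Percentile endpoints at ranks 3 and 47: θ*₍3₎ = 3.87, θ*₍47₎ = 5.64.
Basic interval reflects these around x̄:
  lower = 2 × 4.67 − 5.64 = 3.70
  upper = 2 × 4.67 − 3.87 = 5.47

(3.70, 5.47)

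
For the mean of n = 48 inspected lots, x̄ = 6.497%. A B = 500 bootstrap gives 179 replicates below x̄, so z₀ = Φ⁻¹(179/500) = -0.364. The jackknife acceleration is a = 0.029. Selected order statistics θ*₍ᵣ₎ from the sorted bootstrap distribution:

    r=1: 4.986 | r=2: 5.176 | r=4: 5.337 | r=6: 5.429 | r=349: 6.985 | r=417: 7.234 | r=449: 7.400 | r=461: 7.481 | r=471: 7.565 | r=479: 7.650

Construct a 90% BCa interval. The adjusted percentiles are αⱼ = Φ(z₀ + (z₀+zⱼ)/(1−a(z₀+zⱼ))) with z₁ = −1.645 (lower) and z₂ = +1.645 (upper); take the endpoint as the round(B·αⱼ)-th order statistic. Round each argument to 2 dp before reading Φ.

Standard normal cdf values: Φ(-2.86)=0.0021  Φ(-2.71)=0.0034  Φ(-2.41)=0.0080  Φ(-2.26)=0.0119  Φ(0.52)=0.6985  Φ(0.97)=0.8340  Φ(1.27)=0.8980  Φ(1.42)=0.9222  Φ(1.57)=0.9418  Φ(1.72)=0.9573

(5.429, 7.234)

Lower: z₀ + z₁ = -0.364 + (-1.645) = -2.009; 1 − a(z₀+z₁) = 1 − (0.029)(-2.009) = 1.0583; argument = -0.364 + (-2.009)/1.0583 = -2.2624 → -2.26.
α₁ = Φ(-2.26) = 0.0119; rank = round(500 × 0.0119) = 6; θ*₍6₎ = 5.429.
Upper: z₀ + z₂ = 1.281; 1 − a(z₀+z₂) = 0.9629; argument = 0.9664 → 0.97; α₂ = 0.8340; rank = 417; θ*₍417₎ = 7.234.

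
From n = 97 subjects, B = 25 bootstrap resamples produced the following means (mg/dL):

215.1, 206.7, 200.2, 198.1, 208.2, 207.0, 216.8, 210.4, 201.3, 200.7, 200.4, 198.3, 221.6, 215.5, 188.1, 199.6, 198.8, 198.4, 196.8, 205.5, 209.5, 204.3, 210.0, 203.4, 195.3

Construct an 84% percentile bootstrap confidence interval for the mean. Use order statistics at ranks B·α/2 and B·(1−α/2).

(195.3, 215.5)

Sorted replicates: 188.1, 195.3, 196.8, 198.1, 198.3, 198.4, 198.8, 199.6, 200.2, 200.4, 200.7, 201.3, 203.4, 204.3, 205.5, 206.7, 207.0, 208.2, 209.5, 210.0, 210.4, 215.1, 215.5, 216.8, 221.6
α = 0.16; lower rank = 25 × 0.080 = 2; upper rank = 25 × 0.920 = 23.
The 2nd smallest replicate is 195.3; the 23rd is 215.5.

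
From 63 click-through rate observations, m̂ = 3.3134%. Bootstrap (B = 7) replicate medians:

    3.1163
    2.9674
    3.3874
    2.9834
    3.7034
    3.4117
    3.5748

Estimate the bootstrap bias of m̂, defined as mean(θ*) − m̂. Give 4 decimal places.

mean(θ*) = (3.1163 + 2.9674 + 3.3874 + 2.9834 + 3.7034 + 3.4117 + 3.5748) / 7 = 3.30634
bias = 3.30634 − 3.3134

bias = −0.0071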